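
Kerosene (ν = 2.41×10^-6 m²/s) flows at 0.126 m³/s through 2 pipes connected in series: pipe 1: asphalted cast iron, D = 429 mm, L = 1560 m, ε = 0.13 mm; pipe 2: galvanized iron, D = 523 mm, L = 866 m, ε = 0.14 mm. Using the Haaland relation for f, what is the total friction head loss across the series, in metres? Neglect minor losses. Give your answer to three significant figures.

H ≈ 3.08 m

Pipe 1: V = 0.8717 m/s, Re = 1.55×10^5, ε/D = 3.03×10^-4, f = 0.01807, h_1 = f(L/D)V²/2g = 2.544 m
Pipe 2: V = 0.5865 m/s, Re = 1.27×10^5, ε/D = 2.68×10^-4, f = 0.01837, h_2 = f(L/D)V²/2g = 0.5332 m
Series → Q common, losses add: H = Σh = 3.077 m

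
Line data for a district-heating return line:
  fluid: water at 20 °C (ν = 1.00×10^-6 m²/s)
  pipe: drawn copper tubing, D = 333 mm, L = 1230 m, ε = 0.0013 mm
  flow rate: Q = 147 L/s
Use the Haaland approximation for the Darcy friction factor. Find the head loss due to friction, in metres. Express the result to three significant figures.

V = 4Q/(πD²) = 4·0.147/(π·0.333²) = 1.688 m/s
Re = VD/ν = 1.688·0.333/1.00×10^-6 = 5.62×10^5 → turbulent
ε/D = 0.0013/333 = 3.90×10^-6
Haaland: f = 0.01284
h_f = f(L/D)V²/(2g) = 0.01284·(1230/0.333)·1.688²/(2·9.81) = 6.887 m

h_f ≈ 6.89 m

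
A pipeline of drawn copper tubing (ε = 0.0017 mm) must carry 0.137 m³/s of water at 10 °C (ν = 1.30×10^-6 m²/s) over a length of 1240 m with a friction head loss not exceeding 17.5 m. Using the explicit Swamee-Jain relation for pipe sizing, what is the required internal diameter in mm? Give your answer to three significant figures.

Swamee-Jain (Type III): D = 0.66·[ε^1.25·(LQ²/(gh_f))^4.75 + ν·Q^9.4·(L/(gh_f))^5.2]^0.04
LQ²/(gh_f) = 0.1356; L/(gh_f) = 7.223
Term 1 = ε^1.25·(…)^4.75 = 4.63×10^-12; Term 2 = ν·Q^9.4·(…)^5.2 = 2.91×10^-10
D = 0.66·(4.63×10^-12 + 2.91×10^-10)^0.04 = 0.2744 m = 274 mm
Check: V = 2.32 m/s, Re = 4.89×10^5, f = 0.01324, h_f = 16.4 m ≈ 17.5 m ✓

D ≈ 274 mm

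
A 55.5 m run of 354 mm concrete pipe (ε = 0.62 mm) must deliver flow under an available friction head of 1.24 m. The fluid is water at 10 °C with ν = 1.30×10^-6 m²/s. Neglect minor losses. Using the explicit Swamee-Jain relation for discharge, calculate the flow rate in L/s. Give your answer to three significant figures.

Swamee-Jain (Type II): Q = -0.965·√(gD⁵h_f/L)·ln[ε/(3.7D) + √(3.17ν²L/(gD³h_f))]
√(gD⁵h_f/L) = √(9.81·0.354⁵·1.24/55.5) = 0.03491
ε/(3.7D) = 4.73×10^-4; √(3.17ν²L/(gD³h_f)) = 2.35×10^-5
Q = -0.965·0.03491·ln(4.968×10^-4) = 0.2562 m³/s
Check: V = 2.60 m/s, Re = 7.09×10^5, f = 0.02300, h_f = 1.25 m ≈ 1.24 m ✓

Q ≈ 256 L/s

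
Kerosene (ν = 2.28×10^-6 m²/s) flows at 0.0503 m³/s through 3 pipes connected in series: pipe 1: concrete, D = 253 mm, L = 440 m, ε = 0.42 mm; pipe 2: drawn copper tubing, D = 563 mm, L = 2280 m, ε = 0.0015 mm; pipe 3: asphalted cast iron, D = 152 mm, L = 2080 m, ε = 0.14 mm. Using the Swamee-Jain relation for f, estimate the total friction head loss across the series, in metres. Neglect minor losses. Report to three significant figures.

H ≈ 115 m

Pipe 1: V = 1.001 m/s, Re = 1.11×10^5, ε/D = 0.00166, f = 0.02423, h_1 = f(L/D)V²/2g = 2.150 m
Pipe 2: V = 0.2021 m/s, Re = 4.99×10^4, ε/D = 2.66×10^-6, f = 0.02078, h_2 = f(L/D)V²/2g = 0.1751 m
Pipe 3: V = 2.772 m/s, Re = 1.85×10^5, ε/D = 9.21×10^-4, f = 0.02098, h_3 = f(L/D)V²/2g = 112.5 m
Series → Q common, losses add: H = Σh = 114.8 m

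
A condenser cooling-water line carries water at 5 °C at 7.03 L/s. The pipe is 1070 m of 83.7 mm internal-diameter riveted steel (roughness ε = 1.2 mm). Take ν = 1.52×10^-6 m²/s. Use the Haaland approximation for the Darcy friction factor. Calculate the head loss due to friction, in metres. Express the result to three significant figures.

h_f ≈ 46.5 m

V = 4Q/(πD²) = 4·0.00703/(π·0.0837²) = 1.278 m/s
Re = VD/ν = 1.278·0.0837/1.52×10^-6 = 7.04×10^4 → turbulent
ε/D = 1.2/83.7 = 0.0143
Haaland: f = 0.04371
h_f = f(L/D)V²/(2g) = 0.04371·(1070/0.0837)·1.278²/(2·9.81) = 46.49 m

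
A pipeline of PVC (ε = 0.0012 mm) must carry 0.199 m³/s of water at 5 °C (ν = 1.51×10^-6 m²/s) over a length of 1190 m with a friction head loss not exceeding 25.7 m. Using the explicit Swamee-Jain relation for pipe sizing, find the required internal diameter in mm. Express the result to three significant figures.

Swamee-Jain (Type III): D = 0.66·[ε^1.25·(LQ²/(gh_f))^4.75 + ν·Q^9.4·(L/(gh_f))^5.2]^0.04
LQ²/(gh_f) = 0.1869; L/(gh_f) = 4.720
Term 1 = ε^1.25·(…)^4.75 = 1.38×10^-11; Term 2 = ν·Q^9.4·(…)^5.2 = 1.24×10^-9
D = 0.66·(1.38×10^-11 + 1.24×10^-9)^0.04 = 0.2907 m = 291 mm
Check: V = 3.00 m/s, Re = 5.77×10^5, f = 0.01283, h_f = 24.1 m ≈ 25.7 m ✓

D ≈ 291 mm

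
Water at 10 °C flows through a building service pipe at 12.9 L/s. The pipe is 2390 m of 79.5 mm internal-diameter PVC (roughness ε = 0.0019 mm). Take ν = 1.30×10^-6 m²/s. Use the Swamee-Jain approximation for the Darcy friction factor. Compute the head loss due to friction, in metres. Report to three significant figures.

V = 4Q/(πD²) = 4·0.0129/(π·0.0795²) = 2.599 m/s
Re = VD/ν = 2.599·0.0795/1.30×10^-6 = 1.59×10^5 → turbulent
ε/D = 0.0019/79.5 = 2.39×10^-5
Swamee-Jain: f = 0.01644
h_f = f(L/D)V²/(2g) = 0.01644·(2390/0.0795)·2.599²/(2·9.81) = 170.1 m

h_f ≈ 170 m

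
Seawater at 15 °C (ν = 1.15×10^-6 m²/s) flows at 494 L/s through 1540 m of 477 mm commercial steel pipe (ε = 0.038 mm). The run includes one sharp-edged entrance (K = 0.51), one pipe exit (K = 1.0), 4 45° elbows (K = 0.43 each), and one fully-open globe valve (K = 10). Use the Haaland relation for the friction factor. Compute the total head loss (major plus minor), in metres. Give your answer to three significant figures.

V = 4Q/(πD²) = 2.764 m/s; V²/2g = 0.3895 m
Re = 1.15×10^6, ε/D = 7.97×10^-5 → f = 0.01286 (Haaland)
Major: h_f = f(L/D)·V²/2g = 0.01286·3229·0.3895 = 16.17 m
Minor: ΣK = 13.2; h_m = ΣK·V²/2g = 5.153 m
Total H_L = 16.17 + 5.153 = 21.32 m

H_L ≈ 21.3 m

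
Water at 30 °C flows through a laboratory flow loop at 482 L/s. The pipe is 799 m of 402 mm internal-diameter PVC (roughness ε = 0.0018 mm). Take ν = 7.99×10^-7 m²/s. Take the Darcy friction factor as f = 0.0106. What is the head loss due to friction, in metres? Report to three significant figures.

h_f ≈ 15.5 m

V = 4Q/(πD²) = 4·0.482/(π·0.402²) = 3.798 m/s
h_f = f(L/D)V²/(2g) = 0.01060·(799/0.402)·3.798²/(2·9.81) = 15.49 m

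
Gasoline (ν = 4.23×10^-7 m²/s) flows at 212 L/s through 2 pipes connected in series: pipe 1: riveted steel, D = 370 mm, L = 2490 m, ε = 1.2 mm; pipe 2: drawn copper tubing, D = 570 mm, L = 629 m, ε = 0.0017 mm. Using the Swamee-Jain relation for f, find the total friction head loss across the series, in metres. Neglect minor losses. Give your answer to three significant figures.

H ≈ 36.3 m

Pipe 1: V = 1.972 m/s, Re = 1.72×10^6, ε/D = 0.00324, f = 0.02687, h_1 = f(L/D)V²/2g = 35.83 m
Pipe 2: V = 0.8308 m/s, Re = 1.12×10^6, ε/D = 2.98×10^-6, f = 0.01147, h_2 = f(L/D)V²/2g = 0.4453 m
Series → Q common, losses add: H = Σh = 36.27 m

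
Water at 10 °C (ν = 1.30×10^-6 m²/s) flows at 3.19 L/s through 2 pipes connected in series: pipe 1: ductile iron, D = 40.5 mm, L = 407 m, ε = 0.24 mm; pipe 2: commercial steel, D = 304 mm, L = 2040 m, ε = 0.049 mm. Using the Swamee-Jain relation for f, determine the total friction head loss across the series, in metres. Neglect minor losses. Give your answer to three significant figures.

H ≈ 105 m

Pipe 1: V = 2.476 m/s, Re = 7.71×10^4, ε/D = 0.00593, f = 0.03336, h_1 = f(L/D)V²/2g = 104.8 m
Pipe 2: V = 0.04395 m/s, Re = 1.03×10^4, ε/D = 1.61×10^-4, f = 0.03103, h_2 = f(L/D)V²/2g = 0.02050 m
Series → Q common, losses add: H = Σh = 104.8 m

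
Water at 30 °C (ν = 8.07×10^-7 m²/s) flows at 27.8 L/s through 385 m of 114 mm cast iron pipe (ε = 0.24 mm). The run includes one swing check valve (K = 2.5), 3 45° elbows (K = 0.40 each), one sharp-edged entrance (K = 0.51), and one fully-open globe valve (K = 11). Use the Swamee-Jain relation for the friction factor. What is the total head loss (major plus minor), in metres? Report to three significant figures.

H_L ≈ 36.8 m

V = 4Q/(πD²) = 2.724 m/s; V²/2g = 0.3781 m
Re = 3.85×10^5, ε/D = 0.00211 → f = 0.02433 (Swamee-Jain)
Major: h_f = f(L/D)·V²/2g = 0.02433·3377·0.3781 = 31.07 m
Minor: ΣK = 15.2; h_m = ΣK·V²/2g = 5.751 m
Total H_L = 31.07 + 5.751 = 36.82 m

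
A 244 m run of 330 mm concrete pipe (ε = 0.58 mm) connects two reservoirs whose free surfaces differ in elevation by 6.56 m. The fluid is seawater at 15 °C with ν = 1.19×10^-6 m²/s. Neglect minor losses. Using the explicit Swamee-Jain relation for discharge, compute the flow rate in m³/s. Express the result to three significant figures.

Swamee-Jain (Type II): Q = -0.965·√(gD⁵h_f/L)·ln[ε/(3.7D) + √(3.17ν²L/(gD³h_f))]
√(gD⁵h_f/L) = √(9.81·0.330⁵·6.56/244) = 0.03213
ε/(3.7D) = 4.75×10^-4; √(3.17ν²L/(gD³h_f)) = 2.18×10^-5
Q = -0.965·0.03213·ln(4.968×10^-4) = 0.2359 m³/s
Check: V = 2.76 m/s, Re = 7.65×10^5, f = 0.02299, h_f = 6.59 m ≈ 6.56 m ✓

Q ≈ 0.236 m³/s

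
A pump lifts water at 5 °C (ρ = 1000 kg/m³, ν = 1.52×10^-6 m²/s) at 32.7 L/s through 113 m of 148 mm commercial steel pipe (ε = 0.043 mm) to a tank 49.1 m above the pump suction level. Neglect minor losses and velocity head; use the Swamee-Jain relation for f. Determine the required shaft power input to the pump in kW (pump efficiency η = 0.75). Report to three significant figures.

V = 4Q/(πD²) = 1.901 m/s; Re = 1.85×10^5; ε/D = 2.91×10^-4; f = 0.01789
h_f = f(L/D)V²/2g = 2.516 m
Total head H = z + h_f = 49.1 + 2.516 = 51.62 m
P_hyd = ρgQH = 1000·9.81·0.0327·51.62 = 16.56 kW
P_shaft = P_hyd/η = 16.56/0.75 = 22.08 kW

P_shaft ≈ 22.1 kW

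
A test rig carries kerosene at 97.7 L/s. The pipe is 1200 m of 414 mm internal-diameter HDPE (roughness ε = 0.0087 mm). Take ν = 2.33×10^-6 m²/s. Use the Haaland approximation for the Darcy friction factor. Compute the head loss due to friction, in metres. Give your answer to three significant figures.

V = 4Q/(πD²) = 4·0.0977/(π·0.414²) = 0.7258 m/s
Re = VD/ν = 0.7258·0.414/2.33×10^-6 = 1.29×10^5 → turbulent
ε/D = 0.0087/414 = 2.10×10^-5
Haaland: f = 0.01701
h_f = f(L/D)V²/(2g) = 0.01701·(1200/0.414)·0.7258²/(2·9.81) = 1.324 m

h_f ≈ 1.32 m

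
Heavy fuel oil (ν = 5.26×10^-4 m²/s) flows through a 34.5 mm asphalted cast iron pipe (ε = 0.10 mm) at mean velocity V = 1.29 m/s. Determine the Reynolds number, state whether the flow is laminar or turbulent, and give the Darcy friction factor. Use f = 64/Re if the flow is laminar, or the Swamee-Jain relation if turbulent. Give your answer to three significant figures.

Re = VD/ν = 1.290·0.0345/5.26×10^-4 = 84.6
Re < 2300 → laminar → f = 64/Re = 0.7564

Re ≈ 84.6; laminar; f = 64/Re ≈ 0.756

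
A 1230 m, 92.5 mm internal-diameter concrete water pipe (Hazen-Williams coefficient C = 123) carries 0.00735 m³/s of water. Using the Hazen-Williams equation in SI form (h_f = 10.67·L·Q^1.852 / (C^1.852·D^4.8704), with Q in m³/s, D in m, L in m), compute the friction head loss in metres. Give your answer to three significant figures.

h_f = 10.67·1230·0.00735^1.852 / (123^1.852·0.0925^4.8704) = 21.44 m

h_f ≈ 21.4 m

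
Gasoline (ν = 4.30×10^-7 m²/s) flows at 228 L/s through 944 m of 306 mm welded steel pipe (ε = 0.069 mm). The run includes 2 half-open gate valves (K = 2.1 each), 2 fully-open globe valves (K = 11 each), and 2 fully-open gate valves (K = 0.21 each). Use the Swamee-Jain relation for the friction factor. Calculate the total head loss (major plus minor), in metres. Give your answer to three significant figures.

V = 4Q/(πD²) = 3.100 m/s; V²/2g = 0.4899 m
Re = 2.21×10^6, ε/D = 2.25×10^-4 → f = 0.01457 (Swamee-Jain)
Major: h_f = f(L/D)·V²/2g = 0.01457·3085·0.4899 = 22.03 m
Minor: ΣK = 26.6; h_m = ΣK·V²/2g = 13.04 m
Total H_L = 22.03 + 13.04 = 35.07 m

H_L ≈ 35.1 m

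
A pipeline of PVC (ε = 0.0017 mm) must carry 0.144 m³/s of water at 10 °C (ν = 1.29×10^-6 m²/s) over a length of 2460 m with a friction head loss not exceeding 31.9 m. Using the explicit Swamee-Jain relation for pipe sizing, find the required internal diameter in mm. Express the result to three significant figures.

D ≈ 284 mm

Swamee-Jain (Type III): D = 0.66·[ε^1.25·(LQ²/(gh_f))^4.75 + ν·Q^9.4·(L/(gh_f))^5.2]^0.04
LQ²/(gh_f) = 0.1630; L/(gh_f) = 7.861
Term 1 = ε^1.25·(…)^4.75 = 1.11×10^-11; Term 2 = ν·Q^9.4·(…)^5.2 = 7.17×10^-10
D = 0.66·(1.11×10^-11 + 7.17×10^-10)^0.04 = 0.2845 m = 284 mm
Check: V = 2.27 m/s, Re = 5.00×10^5, f = 0.01319, h_f = 29.8 m ≈ 31.9 m ✓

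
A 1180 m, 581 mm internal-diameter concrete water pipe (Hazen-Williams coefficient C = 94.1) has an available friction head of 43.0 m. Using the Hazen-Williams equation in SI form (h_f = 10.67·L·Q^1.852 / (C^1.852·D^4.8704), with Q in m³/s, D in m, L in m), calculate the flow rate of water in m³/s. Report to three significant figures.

Q ≈ 1.05 m³/s

Rearranging: Q = [h_f·C^1.852·D^4.8704 / (10.67·L)]^(1/1.852)
Q = [43.0·94.1^1.852·0.581^4.8704 / (10.67·1180)]^0.540 = 1.051 m³/s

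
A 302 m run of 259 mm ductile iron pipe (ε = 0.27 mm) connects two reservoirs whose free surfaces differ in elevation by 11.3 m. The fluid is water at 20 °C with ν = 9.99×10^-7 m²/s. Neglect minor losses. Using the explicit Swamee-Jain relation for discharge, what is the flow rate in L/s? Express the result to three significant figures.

Swamee-Jain (Type II): Q = -0.965·√(gD⁵h_f/L)·ln[ε/(3.7D) + √(3.17ν²L/(gD³h_f))]
√(gD⁵h_f/L) = √(9.81·0.259⁵·11.3/302) = 0.02068
ε/(3.7D) = 2.82×10^-4; √(3.17ν²L/(gD³h_f)) = 2.23×10^-5
Q = -0.965·0.02068·ln(3.040×10^-4) = 0.1616 m³/s
Check: V = 3.07 m/s, Re = 7.95×10^5, f = 0.02031, h_f = 11.4 m ≈ 11.3 m ✓

Q ≈ 162 L/s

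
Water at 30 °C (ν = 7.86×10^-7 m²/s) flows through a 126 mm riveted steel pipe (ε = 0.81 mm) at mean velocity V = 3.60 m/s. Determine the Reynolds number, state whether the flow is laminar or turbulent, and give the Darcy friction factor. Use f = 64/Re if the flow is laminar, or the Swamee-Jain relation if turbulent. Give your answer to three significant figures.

Re ≈ 5.77×10^5; turbulent; f ≈ 0.0330

Re = VD/ν = 3.600·0.126/7.86×10^-7 = 5.77×10^5
Re > 4000 → turbulent; ε/D = 0.00643
Swamee-Jain: f = 0.03304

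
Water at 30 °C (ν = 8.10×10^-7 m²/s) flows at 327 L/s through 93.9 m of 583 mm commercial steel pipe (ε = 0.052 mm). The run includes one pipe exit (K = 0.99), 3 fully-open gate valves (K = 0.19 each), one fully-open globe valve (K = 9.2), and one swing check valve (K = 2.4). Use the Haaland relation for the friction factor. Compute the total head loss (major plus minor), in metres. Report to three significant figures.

V = 4Q/(πD²) = 1.225 m/s; V²/2g = 0.07648 m
Re = 8.82×10^5, ε/D = 8.92×10^-5 → f = 0.01331 (Haaland)
Major: h_f = f(L/D)·V²/2g = 0.01331·161.1·0.07648 = 0.1640 m
Minor: ΣK = 13.2; h_m = ΣK·V²/2g = 1.006 m
Total H_L = 0.1640 + 1.006 = 1.170 m

H_L ≈ 1.17 m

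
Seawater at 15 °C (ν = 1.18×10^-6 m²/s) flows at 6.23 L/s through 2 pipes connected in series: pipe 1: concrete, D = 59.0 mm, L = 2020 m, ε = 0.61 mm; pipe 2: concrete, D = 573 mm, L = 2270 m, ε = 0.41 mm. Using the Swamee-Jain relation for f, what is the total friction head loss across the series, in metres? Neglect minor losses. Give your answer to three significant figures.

Pipe 1: V = 2.279 m/s, Re = 1.14×10^5, ε/D = 0.0103, f = 0.03908, h_1 = f(L/D)V²/2g = 354.1 m
Pipe 2: V = 0.02416 m/s, Re = 1.17×10^4, ε/D = 7.16×10^-4, f = 0.03097, h_2 = f(L/D)V²/2g = 0.003651 m
Series → Q common, losses add: H = Σh = 354.1 m

H ≈ 354 m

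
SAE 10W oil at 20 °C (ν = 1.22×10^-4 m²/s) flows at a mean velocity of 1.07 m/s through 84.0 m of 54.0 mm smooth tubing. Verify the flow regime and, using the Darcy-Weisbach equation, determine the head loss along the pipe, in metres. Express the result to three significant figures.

h_f ≈ 12.3 m

Re = VD/ν = 1.07·0.05400/1.22×10^-4 = 474 → laminar (Re < 2300)
f = 64/Re = 0.1351
h_f = f(L/D)V²/(2g) = 0.1351·(84.0/0.05400)·1.07²/(2·9.81) = 12.27 m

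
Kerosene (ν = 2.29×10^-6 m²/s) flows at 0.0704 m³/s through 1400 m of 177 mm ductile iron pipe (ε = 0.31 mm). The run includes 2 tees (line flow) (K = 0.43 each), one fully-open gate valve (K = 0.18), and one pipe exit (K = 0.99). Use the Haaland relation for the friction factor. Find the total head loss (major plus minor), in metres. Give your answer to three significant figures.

H_L ≈ 78.2 m

V = 4Q/(πD²) = 2.861 m/s; V²/2g = 0.4172 m
Re = 2.21×10^5, ε/D = 0.00175 → f = 0.02344 (Haaland)
Major: h_f = f(L/D)·V²/2g = 0.02344·7910·0.4172 = 77.35 m
Minor: ΣK = 2.03; h_m = ΣK·V²/2g = 0.8470 m
Total H_L = 77.35 + 0.8470 = 78.20 m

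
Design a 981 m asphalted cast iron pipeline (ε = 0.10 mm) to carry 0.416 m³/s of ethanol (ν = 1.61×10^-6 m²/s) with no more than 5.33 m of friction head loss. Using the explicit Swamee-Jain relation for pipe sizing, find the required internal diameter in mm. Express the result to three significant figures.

D ≈ 531 mm

Swamee-Jain (Type III): D = 0.66·[ε^1.25·(LQ²/(gh_f))^4.75 + ν·Q^9.4·(L/(gh_f))^5.2]^0.04
LQ²/(gh_f) = 3.247; L/(gh_f) = 18.76
Term 1 = ε^1.25·(…)^4.75 = 0.00269; Term 2 = ν·Q^9.4·(…)^5.2 = 0.00177
D = 0.66·(0.00269 + 0.00177)^0.04 = 0.5315 m = 531 mm
Check: V = 1.88 m/s, Re = 6.19×10^5, f = 0.01513, h_f = 5.00 m ≈ 5.33 m ✓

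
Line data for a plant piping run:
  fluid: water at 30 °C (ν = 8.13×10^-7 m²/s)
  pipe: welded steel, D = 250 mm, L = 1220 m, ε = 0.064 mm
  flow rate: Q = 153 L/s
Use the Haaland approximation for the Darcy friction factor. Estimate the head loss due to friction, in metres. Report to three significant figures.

h_f ≈ 36.8 m

V = 4Q/(πD²) = 4·0.153/(π·0.250²) = 3.117 m/s
Re = VD/ν = 3.117·0.250/8.13×10^-7 = 9.58×10^5 → turbulent
ε/D = 0.064/250 = 2.56×10^-4
Haaland: f = 0.01521
h_f = f(L/D)V²/(2g) = 0.01521·(1220/0.250)·3.117²/(2·9.81) = 36.76 m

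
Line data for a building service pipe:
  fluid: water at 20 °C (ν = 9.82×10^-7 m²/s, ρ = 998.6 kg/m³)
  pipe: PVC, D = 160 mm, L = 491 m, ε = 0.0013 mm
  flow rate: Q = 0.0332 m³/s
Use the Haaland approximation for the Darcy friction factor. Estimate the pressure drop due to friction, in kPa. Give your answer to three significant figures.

V = 4Q/(πD²) = 4·0.0332/(π·0.160²) = 1.651 m/s
Re = VD/ν = 1.651·0.160/9.82×10^-7 = 2.69×10^5 → turbulent
ε/D = 0.0013/160 = 8.12×10^-6
Haaland: f = 0.01470
h_f = f(L/D)V²/(2g) = 0.01470·(491/0.160)·1.651²/(2·9.81) = 6.269 m
Δp = ρg·h_f = 998.6·9.81·6.269 = 61.41 kPa

Δp ≈ 61.4 kPa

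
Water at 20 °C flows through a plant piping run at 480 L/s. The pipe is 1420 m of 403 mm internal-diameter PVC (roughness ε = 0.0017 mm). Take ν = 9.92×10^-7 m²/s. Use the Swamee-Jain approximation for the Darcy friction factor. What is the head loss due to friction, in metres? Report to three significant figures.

V = 4Q/(πD²) = 4·0.480/(π·0.403²) = 3.763 m/s
Re = VD/ν = 3.763·0.403/9.92×10^-7 = 1.53×10^6 → turbulent
ε/D = 0.0017/403 = 4.22×10^-6
Swamee-Jain: f = 0.01096
h_f = f(L/D)V²/(2g) = 0.01096·(1420/0.403)·3.763²/(2·9.81) = 27.87 m

h_f ≈ 27.9 m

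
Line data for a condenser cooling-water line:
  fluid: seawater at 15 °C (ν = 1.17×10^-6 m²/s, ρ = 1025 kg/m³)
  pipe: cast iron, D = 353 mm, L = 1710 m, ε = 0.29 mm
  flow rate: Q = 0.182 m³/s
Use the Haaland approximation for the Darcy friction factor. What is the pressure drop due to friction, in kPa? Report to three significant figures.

Δp ≈ 166 kPa

V = 4Q/(πD²) = 4·0.182/(π·0.353²) = 1.860 m/s
Re = VD/ν = 1.860·0.353/1.17×10^-6 = 5.61×10^5 → turbulent
ε/D = 0.29/353 = 8.22×10^-4
Haaland: f = 0.01930
h_f = f(L/D)V²/(2g) = 0.01930·(1710/0.353)·1.860²/(2·9.81) = 16.48 m
Δp = ρg·h_f = 1025·9.81·16.48 = 165.7 kPa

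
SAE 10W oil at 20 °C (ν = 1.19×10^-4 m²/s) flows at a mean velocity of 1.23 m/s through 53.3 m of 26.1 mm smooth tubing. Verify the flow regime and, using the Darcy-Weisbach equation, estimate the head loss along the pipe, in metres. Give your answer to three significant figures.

h_f ≈ 37.4 m

Re = VD/ν = 1.23·0.02610/1.19×10^-4 = 270 → laminar (Re < 2300)
f = 64/Re = 0.2372
h_f = f(L/D)V²/(2g) = 0.2372·(53.3/0.02610)·1.23²/(2·9.81) = 37.36 m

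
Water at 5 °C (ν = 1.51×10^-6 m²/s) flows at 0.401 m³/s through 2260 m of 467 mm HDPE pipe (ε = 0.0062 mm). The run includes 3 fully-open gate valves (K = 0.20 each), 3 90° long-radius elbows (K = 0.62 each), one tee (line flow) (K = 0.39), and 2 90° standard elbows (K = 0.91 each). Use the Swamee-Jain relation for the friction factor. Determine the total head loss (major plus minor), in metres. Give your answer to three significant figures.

V = 4Q/(πD²) = 2.341 m/s; V²/2g = 0.2793 m
Re = 7.24×10^5, ε/D = 1.33×10^-5 → f = 0.01253 (Swamee-Jain)
Major: h_f = f(L/D)·V²/2g = 0.01253·4839·0.2793 = 16.94 m
Minor: ΣK = 4.67; h_m = ΣK·V²/2g = 1.305 m
Total H_L = 16.94 + 1.305 = 18.24 m

H_L ≈ 18.2 m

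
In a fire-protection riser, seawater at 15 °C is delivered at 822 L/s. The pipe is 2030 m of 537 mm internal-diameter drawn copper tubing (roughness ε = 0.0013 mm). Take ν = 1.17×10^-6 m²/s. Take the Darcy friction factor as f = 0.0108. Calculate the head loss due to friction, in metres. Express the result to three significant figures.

h_f ≈ 27.4 m

V = 4Q/(πD²) = 4·0.822/(π·0.537²) = 3.629 m/s
h_f = f(L/D)V²/(2g) = 0.01080·(2030/0.537)·3.629²/(2·9.81) = 27.41 m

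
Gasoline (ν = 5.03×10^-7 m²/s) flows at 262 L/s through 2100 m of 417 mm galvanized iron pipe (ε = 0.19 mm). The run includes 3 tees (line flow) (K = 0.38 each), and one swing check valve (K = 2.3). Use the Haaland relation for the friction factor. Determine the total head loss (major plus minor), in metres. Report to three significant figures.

V = 4Q/(πD²) = 1.918 m/s; V²/2g = 0.1876 m
Re = 1.59×10^6, ε/D = 4.56×10^-4 → f = 0.01669 (Haaland)
Major: h_f = f(L/D)·V²/2g = 0.01669·5036·0.1876 = 15.77 m
Minor: ΣK = 3.44; h_m = ΣK·V²/2g = 0.6453 m
Total H_L = 15.77 + 0.6453 = 16.41 m

H_L ≈ 16.4 m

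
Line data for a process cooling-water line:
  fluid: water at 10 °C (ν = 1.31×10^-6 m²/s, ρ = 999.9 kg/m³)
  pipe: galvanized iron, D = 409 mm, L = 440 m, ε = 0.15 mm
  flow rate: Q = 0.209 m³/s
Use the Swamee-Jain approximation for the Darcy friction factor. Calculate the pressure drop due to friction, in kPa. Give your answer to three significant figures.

V = 4Q/(πD²) = 4·0.209/(π·0.409²) = 1.591 m/s
Re = VD/ν = 1.591·0.409/1.31×10^-6 = 4.97×10^5 → turbulent
ε/D = 0.15/409 = 3.67×10^-4
Swamee-Jain: f = 0.01689
h_f = f(L/D)V²/(2g) = 0.01689·(440/0.409)·1.591²/(2·9.81) = 2.343 m
Δp = ρg·h_f = 999.9·9.81·2.343 = 22.98 kPa

Δp ≈ 23.0 kPa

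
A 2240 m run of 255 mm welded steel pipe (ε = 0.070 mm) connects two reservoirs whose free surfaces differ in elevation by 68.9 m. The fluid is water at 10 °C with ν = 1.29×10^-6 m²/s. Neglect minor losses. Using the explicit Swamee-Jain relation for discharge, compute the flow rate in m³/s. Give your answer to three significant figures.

Swamee-Jain (Type II): Q = -0.965·√(gD⁵h_f/L)·ln[ε/(3.7D) + √(3.17ν²L/(gD³h_f))]
√(gD⁵h_f/L) = √(9.81·0.255⁵·68.9/2240) = 0.01804
ε/(3.7D) = 7.42×10^-5; √(3.17ν²L/(gD³h_f)) = 3.25×10^-5
Q = -0.965·0.01804·ln(1.067×10^-4) = 0.1592 m³/s
Check: V = 3.12 m/s, Re = 6.16×10^5, f = 0.01594, h_f = 69.3 m ≈ 68.9 m ✓

Q ≈ 0.159 m³/s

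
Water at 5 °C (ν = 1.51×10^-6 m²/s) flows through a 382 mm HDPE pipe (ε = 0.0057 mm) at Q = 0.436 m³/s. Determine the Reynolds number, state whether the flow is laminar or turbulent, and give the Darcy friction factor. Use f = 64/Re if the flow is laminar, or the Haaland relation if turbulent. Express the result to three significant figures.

Re ≈ 9.62×10^5; turbulent; f ≈ 0.0119

V = 4Q/(πD²) = 3.804 m/s
Re = VD/ν = 3.804·0.382/1.51×10^-6 = 9.62×10^5
Re > 4000 → turbulent; ε/D = 1.49×10^-5
Haaland: f = 0.01193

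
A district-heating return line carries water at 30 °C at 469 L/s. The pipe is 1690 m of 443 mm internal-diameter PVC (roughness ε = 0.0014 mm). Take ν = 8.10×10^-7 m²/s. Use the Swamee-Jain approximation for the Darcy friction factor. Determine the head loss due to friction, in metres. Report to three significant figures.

V = 4Q/(πD²) = 4·0.469/(π·0.443²) = 3.043 m/s
Re = VD/ν = 3.043·0.443/8.10×10^-7 = 1.66×10^6 → turbulent
ε/D = 0.0014/443 = 3.16×10^-6
Swamee-Jain: f = 0.01078
h_f = f(L/D)V²/(2g) = 0.01078·(1690/0.443)·3.043²/(2·9.81) = 19.41 m

h_f ≈ 19.4 m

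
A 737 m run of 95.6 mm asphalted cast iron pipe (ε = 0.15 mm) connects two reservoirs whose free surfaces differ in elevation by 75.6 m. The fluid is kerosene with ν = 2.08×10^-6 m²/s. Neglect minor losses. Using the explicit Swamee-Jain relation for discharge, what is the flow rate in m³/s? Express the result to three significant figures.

Swamee-Jain (Type II): Q = -0.965·√(gD⁵h_f/L)·ln[ε/(3.7D) + √(3.17ν²L/(gD³h_f))]
√(gD⁵h_f/L) = √(9.81·0.0956⁵·75.6/737) = 0.002835
ε/(3.7D) = 4.24×10^-4; √(3.17ν²L/(gD³h_f)) = 1.25×10^-4
Q = -0.965·0.002835·ln(5.490×10^-4) = 0.02054 m³/s
Check: V = 2.86 m/s, Re = 1.31×10^5, f = 0.02371, h_f = 76.3 m ≈ 75.6 m ✓

Q ≈ 0.0205 m³/s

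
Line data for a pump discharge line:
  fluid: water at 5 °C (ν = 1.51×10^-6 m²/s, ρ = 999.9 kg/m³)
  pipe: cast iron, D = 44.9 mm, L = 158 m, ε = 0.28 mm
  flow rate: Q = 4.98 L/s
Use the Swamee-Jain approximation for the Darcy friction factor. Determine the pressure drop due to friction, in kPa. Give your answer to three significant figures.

V = 4Q/(πD²) = 4·0.00498/(π·0.0449²) = 3.145 m/s
Re = VD/ν = 3.145·0.0449/1.51×10^-6 = 9.35×10^4 → turbulent
ε/D = 0.28/44.9 = 0.00624
Swamee-Jain: f = 0.03364
h_f = f(L/D)V²/(2g) = 0.03364·(158/0.0449)·3.145²/(2·9.81) = 59.68 m
Δp = ρg·h_f = 999.9·9.81·59.68 = 585.4 kPa

Δp ≈ 585 kPa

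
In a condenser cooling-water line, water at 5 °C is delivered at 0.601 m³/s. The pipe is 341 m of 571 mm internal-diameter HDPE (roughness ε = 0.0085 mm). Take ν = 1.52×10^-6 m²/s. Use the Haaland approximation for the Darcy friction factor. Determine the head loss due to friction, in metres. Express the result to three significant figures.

V = 4Q/(πD²) = 4·0.601/(π·0.571²) = 2.347 m/s
Re = VD/ν = 2.347·0.571/1.52×10^-6 = 8.82×10^5 → turbulent
ε/D = 0.0085/571 = 1.49×10^-5
Haaland: f = 0.01209
h_f = f(L/D)V²/(2g) = 0.01209·(341/0.571)·2.347²/(2·9.81) = 2.027 m

h_f ≈ 2.03 m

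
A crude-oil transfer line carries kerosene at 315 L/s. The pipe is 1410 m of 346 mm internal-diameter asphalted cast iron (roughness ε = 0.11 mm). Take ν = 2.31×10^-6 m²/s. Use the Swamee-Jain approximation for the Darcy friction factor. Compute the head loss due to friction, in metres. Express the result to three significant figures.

V = 4Q/(πD²) = 4·0.315/(π·0.346²) = 3.350 m/s
Re = VD/ν = 3.350·0.346/2.31×10^-6 = 5.02×10^5 → turbulent
ε/D = 0.11/346 = 3.18×10^-4
Swamee-Jain: f = 0.01651
h_f = f(L/D)V²/(2g) = 0.01651·(1410/0.346)·3.350²/(2·9.81) = 38.49 m

h_f ≈ 38.5 m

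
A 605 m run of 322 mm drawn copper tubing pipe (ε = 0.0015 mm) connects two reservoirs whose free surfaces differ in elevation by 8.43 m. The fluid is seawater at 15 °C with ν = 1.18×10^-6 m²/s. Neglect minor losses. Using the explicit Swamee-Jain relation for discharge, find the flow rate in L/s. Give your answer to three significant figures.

Swamee-Jain (Type II): Q = -0.965·√(gD⁵h_f/L)·ln[ε/(3.7D) + √(3.17ν²L/(gD³h_f))]
√(gD⁵h_f/L) = √(9.81·0.322⁵·8.43/605) = 0.02175
ε/(3.7D) = 1.26×10^-6; √(3.17ν²L/(gD³h_f)) = 3.11×10^-5
Q = -0.965·0.02175·ln(3.236×10^-5) = 0.2170 m³/s
Check: V = 2.67 m/s, Re = 7.27×10^5, f = 0.01235, h_f = 8.40 m ≈ 8.43 m ✓

Q ≈ 217 L/s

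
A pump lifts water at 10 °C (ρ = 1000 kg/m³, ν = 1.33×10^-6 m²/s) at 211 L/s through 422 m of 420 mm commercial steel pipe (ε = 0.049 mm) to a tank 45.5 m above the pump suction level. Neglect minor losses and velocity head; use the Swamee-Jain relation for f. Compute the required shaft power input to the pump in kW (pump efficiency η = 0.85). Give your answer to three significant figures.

V = 4Q/(πD²) = 1.523 m/s; Re = 4.81×10^5; ε/D = 1.17×10^-4; f = 0.01472
h_f = f(L/D)V²/2g = 1.749 m
Total head H = z + h_f = 45.5 + 1.749 = 47.25 m
P_hyd = ρgQH = 1000·9.81·0.211·47.25 = 97.80 kW
P_shaft = P_hyd/η = 97.80/0.85 = 115.1 kW

P_shaft ≈ 115 kW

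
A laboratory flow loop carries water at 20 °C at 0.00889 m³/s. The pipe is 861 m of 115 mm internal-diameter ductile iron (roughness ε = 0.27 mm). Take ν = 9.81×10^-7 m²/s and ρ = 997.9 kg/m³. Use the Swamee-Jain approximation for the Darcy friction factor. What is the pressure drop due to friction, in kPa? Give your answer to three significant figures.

V = 4Q/(πD²) = 4·0.00889/(π·0.115²) = 0.8559 m/s
Re = VD/ν = 0.8559·0.115/9.81×10^-7 = 1.00×10^5 → turbulent
ε/D = 0.27/115 = 0.00235
Swamee-Jain: f = 0.02621
h_f = f(L/D)V²/(2g) = 0.02621·(861/0.115)·0.8559²/(2·9.81) = 7.326 m
Δp = ρg·h_f = 997.9·9.81·7.326 = 71.72 kPa

Δp ≈ 71.7 kPa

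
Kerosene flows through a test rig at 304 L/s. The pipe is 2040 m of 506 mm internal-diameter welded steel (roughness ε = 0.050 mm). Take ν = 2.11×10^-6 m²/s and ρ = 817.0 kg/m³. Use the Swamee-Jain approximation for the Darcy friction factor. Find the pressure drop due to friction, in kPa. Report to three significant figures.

Δp ≈ 56.6 kPa

V = 4Q/(πD²) = 4·0.304/(π·0.506²) = 1.512 m/s
Re = VD/ν = 1.512·0.506/2.11×10^-6 = 3.63×10^5 → turbulent
ε/D = 0.050/506 = 9.88×10^-5
Swamee-Jain: f = 0.01504
h_f = f(L/D)V²/(2g) = 0.01504·(2040/0.506)·1.512²/(2·9.81) = 7.062 m
Δp = ρg·h_f = 817.0·9.81·7.062 = 56.60 kPa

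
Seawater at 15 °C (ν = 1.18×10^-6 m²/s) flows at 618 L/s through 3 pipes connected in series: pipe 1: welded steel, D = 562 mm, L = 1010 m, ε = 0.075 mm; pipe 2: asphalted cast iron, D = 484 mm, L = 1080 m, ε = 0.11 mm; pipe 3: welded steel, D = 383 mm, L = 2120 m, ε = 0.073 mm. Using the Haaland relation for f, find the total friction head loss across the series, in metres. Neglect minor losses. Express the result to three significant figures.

H ≈ 141 m

Pipe 1: V = 2.491 m/s, Re = 1.19×10^6, ε/D = 1.33×10^-4, f = 0.01364, h_1 = f(L/D)V²/2g = 7.756 m
Pipe 2: V = 3.359 m/s, Re = 1.38×10^6, ε/D = 2.27×10^-4, f = 0.01470, h_2 = f(L/D)V²/2g = 18.86 m
Pipe 3: V = 5.364 m/s, Re = 1.74×10^6, ε/D = 1.91×10^-4, f = 0.01415, h_3 = f(L/D)V²/2g = 114.9 m
Series → Q common, losses add: H = Σh = 141.5 m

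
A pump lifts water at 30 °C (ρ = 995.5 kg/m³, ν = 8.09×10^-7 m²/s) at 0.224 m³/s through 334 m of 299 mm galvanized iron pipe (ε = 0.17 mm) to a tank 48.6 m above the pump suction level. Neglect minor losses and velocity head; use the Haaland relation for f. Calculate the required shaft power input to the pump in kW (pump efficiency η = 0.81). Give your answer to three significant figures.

V = 4Q/(πD²) = 3.190 m/s; Re = 1.18×10^6; ε/D = 5.69×10^-4; f = 0.01757
h_f = f(L/D)V²/2g = 10.18 m
Total head H = z + h_f = 48.6 + 10.18 = 58.78 m
P_hyd = ρgQH = 995.5·9.81·0.224·58.78 = 128.6 kW
P_shaft = P_hyd/η = 128.6/0.81 = 158.7 kW

P_shaft ≈ 159 kW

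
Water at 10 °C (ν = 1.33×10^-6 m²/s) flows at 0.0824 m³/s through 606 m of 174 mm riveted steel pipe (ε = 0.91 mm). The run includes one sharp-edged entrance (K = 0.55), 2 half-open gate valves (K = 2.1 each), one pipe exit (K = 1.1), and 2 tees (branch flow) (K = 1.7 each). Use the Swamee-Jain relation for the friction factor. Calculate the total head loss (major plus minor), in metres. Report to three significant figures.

V = 4Q/(πD²) = 3.465 m/s; V²/2g = 0.6120 m
Re = 4.53×10^5, ε/D = 0.00523 → f = 0.03109 (Swamee-Jain)
Major: h_f = f(L/D)·V²/2g = 0.03109·3483·0.6120 = 66.27 m
Minor: ΣK = 9.25; h_m = ΣK·V²/2g = 5.661 m
Total H_L = 66.27 + 5.661 = 71.94 m

H_L ≈ 71.9 m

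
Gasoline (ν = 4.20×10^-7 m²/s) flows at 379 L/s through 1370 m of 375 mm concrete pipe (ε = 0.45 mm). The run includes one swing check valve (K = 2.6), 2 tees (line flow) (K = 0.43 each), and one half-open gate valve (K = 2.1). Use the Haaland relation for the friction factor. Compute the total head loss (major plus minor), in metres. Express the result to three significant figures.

H_L ≈ 48.6 m

V = 4Q/(πD²) = 3.432 m/s; V²/2g = 0.6002 m
Re = 3.06×10^6, ε/D = 0.00120 → f = 0.02066 (Haaland)
Major: h_f = f(L/D)·V²/2g = 0.02066·3653·0.6002 = 45.29 m
Minor: ΣK = 5.56; h_m = ΣK·V²/2g = 3.337 m
Total H_L = 45.29 + 3.337 = 48.63 m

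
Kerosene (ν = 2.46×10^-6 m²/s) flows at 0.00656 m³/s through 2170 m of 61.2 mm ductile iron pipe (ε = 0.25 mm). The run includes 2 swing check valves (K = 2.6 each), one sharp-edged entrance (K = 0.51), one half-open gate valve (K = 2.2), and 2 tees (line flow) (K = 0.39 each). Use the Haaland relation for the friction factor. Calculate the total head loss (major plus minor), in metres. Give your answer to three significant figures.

V = 4Q/(πD²) = 2.230 m/s; V²/2g = 0.2535 m
Re = 5.55×10^4, ε/D = 0.00408 → f = 0.03034 (Haaland)
Major: h_f = f(L/D)·V²/2g = 0.03034·35458·0.2535 = 272.7 m
Minor: ΣK = 8.69; h_m = ΣK·V²/2g = 2.203 m
Total H_L = 272.7 + 2.203 = 274.9 m

H_L ≈ 275 m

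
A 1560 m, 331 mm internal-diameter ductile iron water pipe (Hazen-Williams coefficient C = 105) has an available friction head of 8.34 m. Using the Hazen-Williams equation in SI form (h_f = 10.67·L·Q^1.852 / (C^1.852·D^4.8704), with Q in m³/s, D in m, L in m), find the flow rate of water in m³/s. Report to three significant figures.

Q ≈ 0.0947 m³/s

Rearranging: Q = [h_f·C^1.852·D^4.8704 / (10.67·L)]^(1/1.852)
Q = [8.34·105^1.852·0.331^4.8704 / (10.67·1560)]^0.540 = 0.09473 m³/s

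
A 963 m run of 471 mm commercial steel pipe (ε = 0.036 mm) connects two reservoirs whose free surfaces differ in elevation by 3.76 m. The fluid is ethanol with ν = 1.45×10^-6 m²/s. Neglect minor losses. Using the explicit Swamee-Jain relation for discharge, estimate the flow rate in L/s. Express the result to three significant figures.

Q ≈ 279 L/s

Swamee-Jain (Type II): Q = -0.965·√(gD⁵h_f/L)·ln[ε/(3.7D) + √(3.17ν²L/(gD³h_f))]
√(gD⁵h_f/L) = √(9.81·0.471⁵·3.76/963) = 0.02980
ε/(3.7D) = 2.07×10^-5; √(3.17ν²L/(gD³h_f)) = 4.08×10^-5
Q = -0.965·0.02980·ln(6.147×10^-5) = 0.2788 m³/s
Check: V = 1.60 m/s, Re = 5.20×10^5, f = 0.01411, h_f = 3.77 m ≈ 3.76 m ✓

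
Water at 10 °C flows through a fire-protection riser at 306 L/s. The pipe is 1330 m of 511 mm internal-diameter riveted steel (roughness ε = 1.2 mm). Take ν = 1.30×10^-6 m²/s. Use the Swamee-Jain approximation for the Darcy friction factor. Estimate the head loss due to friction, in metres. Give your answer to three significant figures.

V = 4Q/(πD²) = 4·0.306/(π·0.511²) = 1.492 m/s
Re = VD/ν = 1.492·0.511/1.30×10^-6 = 5.86×10^5 → turbulent
ε/D = 1.2/511 = 0.00235
Swamee-Jain: f = 0.02483
h_f = f(L/D)V²/(2g) = 0.02483·(1330/0.511)·1.492²/(2·9.81) = 7.334 m

h_f ≈ 7.33 m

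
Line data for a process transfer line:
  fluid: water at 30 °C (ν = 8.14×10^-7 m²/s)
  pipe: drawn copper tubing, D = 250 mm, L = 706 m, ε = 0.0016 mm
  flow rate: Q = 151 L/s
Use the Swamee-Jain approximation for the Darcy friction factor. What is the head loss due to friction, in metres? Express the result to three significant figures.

h_f ≈ 16.2 m

V = 4Q/(πD²) = 4·0.151/(π·0.250²) = 3.076 m/s
Re = VD/ν = 3.076·0.250/8.14×10^-7 = 9.45×10^5 → turbulent
ε/D = 0.0016/250 = 6.40×10^-6
Swamee-Jain: f = 0.01187
h_f = f(L/D)V²/(2g) = 0.01187·(706/0.250)·3.076²/(2·9.81) = 16.17 m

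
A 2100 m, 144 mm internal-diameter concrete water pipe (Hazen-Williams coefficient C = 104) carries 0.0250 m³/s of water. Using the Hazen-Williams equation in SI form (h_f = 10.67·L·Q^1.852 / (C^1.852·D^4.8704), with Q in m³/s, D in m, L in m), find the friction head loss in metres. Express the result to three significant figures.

h_f = 10.67·2100·0.0250^1.852 / (104^1.852·0.144^4.8704) = 55.84 m

h_f ≈ 55.8 m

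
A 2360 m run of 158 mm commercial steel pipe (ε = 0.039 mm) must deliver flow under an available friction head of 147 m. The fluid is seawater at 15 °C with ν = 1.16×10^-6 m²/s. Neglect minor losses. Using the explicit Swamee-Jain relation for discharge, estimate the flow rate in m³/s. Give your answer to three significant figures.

Q ≈ 0.0683 m³/s

Swamee-Jain (Type II): Q = -0.965·√(gD⁵h_f/L)·ln[ε/(3.7D) + √(3.17ν²L/(gD³h_f))]
√(gD⁵h_f/L) = √(9.81·0.158⁵·147/2360) = 0.007757
ε/(3.7D) = 6.67×10^-5; √(3.17ν²L/(gD³h_f)) = 4.21×10^-5
Q = -0.965·0.007757·ln(1.088×10^-4) = 0.06831 m³/s
Check: V = 3.48 m/s, Re = 4.75×10^5, f = 0.01600, h_f = 148 m ≈ 147 m ✓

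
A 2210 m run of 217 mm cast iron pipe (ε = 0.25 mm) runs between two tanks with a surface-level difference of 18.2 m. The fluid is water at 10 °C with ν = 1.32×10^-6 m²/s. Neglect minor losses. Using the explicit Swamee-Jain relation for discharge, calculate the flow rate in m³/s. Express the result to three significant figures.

Q ≈ 0.0472 m³/s

Swamee-Jain (Type II): Q = -0.965·√(gD⁵h_f/L)·ln[ε/(3.7D) + √(3.17ν²L/(gD³h_f))]
√(gD⁵h_f/L) = √(9.81·0.217⁵·18.2/2210) = 0.006235
ε/(3.7D) = 3.11×10^-4; √(3.17ν²L/(gD³h_f)) = 8.18×10^-5
Q = -0.965·0.006235·ln(3.932×10^-4) = 0.04718 m³/s
Check: V = 1.28 m/s, Re = 2.10×10^5, f = 0.02172, h_f = 18.3 m ≈ 18.2 m ✓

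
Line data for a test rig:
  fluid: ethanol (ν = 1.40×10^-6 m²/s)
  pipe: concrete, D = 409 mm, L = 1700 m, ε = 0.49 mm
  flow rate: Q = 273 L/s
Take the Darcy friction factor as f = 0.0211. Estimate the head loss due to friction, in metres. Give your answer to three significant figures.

V = 4Q/(πD²) = 4·0.273/(π·0.409²) = 2.078 m/s
h_f = f(L/D)V²/(2g) = 0.02110·(1700/0.409)·2.078²/(2·9.81) = 19.30 m

h_f ≈ 19.3 m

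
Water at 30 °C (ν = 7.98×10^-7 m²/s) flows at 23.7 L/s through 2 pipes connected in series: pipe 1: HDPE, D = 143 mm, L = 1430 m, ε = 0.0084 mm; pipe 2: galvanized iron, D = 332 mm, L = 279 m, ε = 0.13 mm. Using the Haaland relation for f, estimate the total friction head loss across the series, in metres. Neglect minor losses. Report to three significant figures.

Pipe 1: V = 1.476 m/s, Re = 2.64×10^5, ε/D = 5.87×10^-5, f = 0.01516, h_1 = f(L/D)V²/2g = 16.83 m
Pipe 2: V = 0.2738 m/s, Re = 1.14×10^5, ε/D = 3.92×10^-4, f = 0.01926, h_2 = f(L/D)V²/2g = 0.06182 m
Series → Q common, losses add: H = Σh = 16.89 m

H ≈ 16.9 m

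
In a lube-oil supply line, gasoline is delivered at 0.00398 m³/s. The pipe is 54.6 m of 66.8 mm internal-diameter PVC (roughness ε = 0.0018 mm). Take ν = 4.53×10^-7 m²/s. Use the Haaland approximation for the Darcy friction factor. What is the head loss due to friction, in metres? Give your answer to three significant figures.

h_f ≈ 0.870 m

V = 4Q/(πD²) = 4·0.00398/(π·0.0668²) = 1.136 m/s
Re = VD/ν = 1.136·0.0668/4.53×10^-7 = 1.67×10^5 → turbulent
ε/D = 0.0018/66.8 = 2.69×10^-5
Haaland: f = 0.01620
h_f = f(L/D)V²/(2g) = 0.01620·(54.6/0.0668)·1.136²/(2·9.81) = 0.8705 m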